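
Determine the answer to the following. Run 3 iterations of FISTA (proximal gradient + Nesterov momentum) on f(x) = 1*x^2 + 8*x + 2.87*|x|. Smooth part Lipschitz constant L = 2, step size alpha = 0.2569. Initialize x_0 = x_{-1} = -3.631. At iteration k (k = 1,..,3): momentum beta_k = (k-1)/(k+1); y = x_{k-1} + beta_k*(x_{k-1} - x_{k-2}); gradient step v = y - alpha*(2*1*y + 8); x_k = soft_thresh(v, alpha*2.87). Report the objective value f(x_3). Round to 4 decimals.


FISTA on f(x) = 1*x^2 + 8*x + 2.87*|x|
L = 2, alpha = 0.2569
Iteration 1: beta = 0.0, y = -3.631 + 0.0*(-3.631 + 3.631) = -3.631
  grad(y) = 0.738, v = y - alpha*grad = -3.8206
  prox(v) = soft_thresh(-3.8206, 0.7373) = -3.0833
Iteration 2: beta = 0.3333, y = -3.0833 + 0.3333*(-3.0833 + 3.631) = -2.9007
  grad(y) = 2.1986, v = y - alpha*grad = -3.4655
  prox(v) = soft_thresh(-3.4655, 0.7373) = -2.7282
Iteration 3: beta = 0.5, y = -2.7282 + 0.5*(-2.7282 + 3.0833) = -2.5507
  grad(y) = 2.8986, v = y - alpha*grad = -3.2953
  prox(v) = soft_thresh(-3.2953, 0.7373) = -2.558
f(x_3) = 1*(-2.558)^2 + 8*(-2.558) + 2.87*|-2.558| = -6.5792


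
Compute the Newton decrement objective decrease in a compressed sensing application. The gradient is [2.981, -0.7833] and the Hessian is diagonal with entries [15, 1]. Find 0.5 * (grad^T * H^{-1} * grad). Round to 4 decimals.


Step 1: H is diagonal, so H^(-1) * g = [0.1987, -0.7833].
Step 2: g^T H^(-1) g = sum_i g_i^2 / H_ii
  = (2.981)^2/15 + (-0.7833)^2/1
  = 0.5924 + 0.6136 = 1.206
Step 3: Objective decrease = 0.5 * g^T H^(-1) g = 0.603


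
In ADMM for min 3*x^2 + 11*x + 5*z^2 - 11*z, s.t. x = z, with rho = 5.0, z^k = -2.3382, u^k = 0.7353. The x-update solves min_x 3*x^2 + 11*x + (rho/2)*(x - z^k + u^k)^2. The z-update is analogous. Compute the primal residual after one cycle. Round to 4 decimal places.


ADMM iteration with rho = 5.0, z^k = -2.3382, u^k = 0.7353
Step 1: x-update.
Minimize 3*x^2 + 11*x + (5.0/2)*(x + 2.3382 + 0.7353)^2
FOC: (2*3 + 5.0)*x = -11 + 5.0*(-2.3382 - 0.7353)
x^{k+1} = -2.397
Step 2: z-update.
Minimize 5*z^2 - 11*z + (5.0/2)*(-2.397 - z + 0.7353)^2
FOC: (2*5 + 5.0)*z = 11 + 5.0*(-2.397 + 0.7353)
z^{k+1} = 0.1794
Step 3: u-update.
u^{k+1} = 0.7353 - 2.397 - 0.1794 = -1.8412
Step 4: Primal residual = |-2.397 - 0.1794| = 2.5765


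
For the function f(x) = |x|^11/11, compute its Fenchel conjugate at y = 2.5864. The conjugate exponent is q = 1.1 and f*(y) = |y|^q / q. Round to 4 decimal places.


The conjugate exponent q satisfies 1/p + 1/q = 1.
p = 11, so q = 11/(11 - 1) = 1.1
|y|^q = 2.5864^1.1 = 2.8442
f*(2.5864) = 2.8442 / 1.1 = 2.5857


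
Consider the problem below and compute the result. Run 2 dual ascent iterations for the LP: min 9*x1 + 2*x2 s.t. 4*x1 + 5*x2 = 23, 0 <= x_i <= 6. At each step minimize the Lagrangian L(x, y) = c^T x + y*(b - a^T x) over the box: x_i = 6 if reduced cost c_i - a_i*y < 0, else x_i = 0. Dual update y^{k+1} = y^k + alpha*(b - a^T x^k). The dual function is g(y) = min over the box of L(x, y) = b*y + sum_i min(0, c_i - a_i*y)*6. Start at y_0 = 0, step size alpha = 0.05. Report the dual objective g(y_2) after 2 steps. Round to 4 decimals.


Dual ascent for LP: min 9*x1 + 2*x2, 4*x1 + 5*x2 = 23, 0 <= x_i <= 6
Step 1: y^k = 0.0, reduced costs: (9.0, 2.0)
  x^k = (0.0, 0.0), subgradient = b - a^T x = 23.0
  y^{k+1} = 0.0 + 0.05*23.0 = 1.15
Step 2: y^k = 1.15, reduced costs: (4.4, -3.75)
  x^k = (0.0, 6.0), subgradient = b - a^T x = -7.0
  y^{k+1} = 1.15 + 0.05*-7.0 = 0.8
Dual objective at y_2 = 0.8: reduced costs (5.8, -2.0), box minimizer x = (0.0, 6.0)
g(y_2) = b*y + (c1 - a1*y)*x1 + (c2 - a2*y)*x2 = 23*0.8 + 5.8*0.0 + (-2.0)*6.0 = 18.4 + 0.0 - 12.0 = 6.4


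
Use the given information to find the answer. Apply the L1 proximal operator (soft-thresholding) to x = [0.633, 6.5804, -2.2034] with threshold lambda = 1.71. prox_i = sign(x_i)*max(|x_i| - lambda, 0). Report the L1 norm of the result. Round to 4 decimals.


Soft-thresholding with lambda = 1.71:
prox(0.633) = sign(0.633)*max(|0.633| - 1.71, 0) = 0.0
prox(6.5804) = sign(6.5804)*max(|6.5804| - 1.71, 0) = 4.8704
prox(-2.2034) = sign(-2.2034)*max(|-2.2034| - 1.71, 0) = -0.4934
prox(x) = [0.0, 4.8704, -0.4934]
||prox(x)||_1 = 0.0 + 4.8704 + 0.4934 = 5.3638


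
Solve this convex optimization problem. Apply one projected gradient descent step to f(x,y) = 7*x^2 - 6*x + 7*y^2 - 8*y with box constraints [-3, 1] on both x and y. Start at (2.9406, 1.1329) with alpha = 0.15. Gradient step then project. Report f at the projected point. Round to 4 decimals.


Step 1: Compute gradient at (2.9406, 1.1329).
grad_x = 2*7*2.9406 - 6 = 35.1684
grad_y = 2*7*1.1329 - 8 = 7.8606
Step 2: Gradient step.
x_raw = 2.9406 - 0.15*35.1684 = -2.3347
y_raw = 1.1329 - 0.15*7.8606 = -0.0462
Step 3: Project onto [-3, 1].
x_proj = clip(-2.3347) = -2.3347
y_proj = clip(-0.0462) = -0.0462
Step 4: Evaluate f.
f(-2.3347, -0.0462) = 52.5469


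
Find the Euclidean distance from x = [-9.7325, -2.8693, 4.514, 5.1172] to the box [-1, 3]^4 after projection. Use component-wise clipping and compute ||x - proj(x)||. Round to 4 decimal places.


Project each component onto [-1, 3].
clip(-9.7325) = -1.0, clip(-2.8693) = -1.0, clip(4.514) = 3.0, clip(5.1172) = 3.0
Projection = [-1.0, -1.0, 3.0, 3.0]
Squared diffs: [76.2566, 3.4943, 2.2922, 4.4825]
Distance = sqrt(86.5256) = 9.3019


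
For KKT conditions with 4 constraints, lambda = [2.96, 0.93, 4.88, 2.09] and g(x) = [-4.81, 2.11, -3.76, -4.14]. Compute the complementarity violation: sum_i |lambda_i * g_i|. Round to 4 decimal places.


KKT complementary slackness check:
lambda_1 * g_1 = 2.96 * -4.81 = -14.2376
lambda_2 * g_2 = 0.93 * 2.11 = 1.9623
lambda_3 * g_3 = 4.88 * -3.76 = -18.3488
lambda_4 * g_4 = 2.09 * -4.14 = -8.6526
Total violation = 14.2376 + 1.9623 + 18.3488 + 8.6526 = 43.2013


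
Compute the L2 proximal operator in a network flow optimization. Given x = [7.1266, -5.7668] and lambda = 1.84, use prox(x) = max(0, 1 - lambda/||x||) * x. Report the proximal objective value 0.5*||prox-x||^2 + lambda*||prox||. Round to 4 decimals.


Step 1: Compute ||x||.
||x|| = 9.1676
Step 2: Compute scaling factor.
scale = max(0, 1 - 1.84/9.1676) = 0.7993
Step 3: prox(x) = [5.6962, -4.6094]
||prox(x)|| = 7.3276
Step 4: Proximal objective.
0.5*||prox-x||^2 = 1.6928
lambda*||prox|| = 13.4828
Total = 15.1755


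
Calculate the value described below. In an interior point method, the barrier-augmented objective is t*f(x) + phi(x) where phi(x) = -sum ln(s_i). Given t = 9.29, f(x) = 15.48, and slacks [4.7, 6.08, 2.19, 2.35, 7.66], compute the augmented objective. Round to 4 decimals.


Step 1: Compute log-barrier.
ln values: [1.5476, 1.805, 0.7839, 0.8544, 2.036]
phi = -(1.5476 + 1.805 + 0.7839 + 0.8544 + 2.036) = -7.0269
Step 2: Compute augmented objective.
t*f(x) = 9.29*15.48 = 143.8092
Total = 143.8092 - 7.0269 = 136.7823


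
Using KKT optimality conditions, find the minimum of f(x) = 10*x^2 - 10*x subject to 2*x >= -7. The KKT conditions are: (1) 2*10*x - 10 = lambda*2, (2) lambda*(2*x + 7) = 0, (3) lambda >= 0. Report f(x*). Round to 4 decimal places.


Step 1: Try lambda = 0 (constraint inactive).
Stationarity: 2*10*x - 10 = 0
x* = 10/(2*10) = 0.5
Check constraint: 2*0.5 = 1.0 >= -7 -- satisfied.
Step 2: Compute optimal value.
f(x*) = 10*0.5^2 - 10*0.5 = -2.5


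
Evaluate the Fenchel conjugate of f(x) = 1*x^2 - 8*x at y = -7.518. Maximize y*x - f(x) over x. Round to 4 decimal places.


f*(y) = sup_x {y*x - a*x^2 - b*x} = sup_x {(y-b)*x - a*x^2}
FOC: (y - b) - 2a*x = 0 => x* = (y - b)/(2a)
x* = (-7.518 + 8)/(2*1) = 0.241
f*(-7.518) = (y-b)^2/(4a) = (-7.518 + 8)^2/(4*1)
= 0.2323/4 = 0.0581


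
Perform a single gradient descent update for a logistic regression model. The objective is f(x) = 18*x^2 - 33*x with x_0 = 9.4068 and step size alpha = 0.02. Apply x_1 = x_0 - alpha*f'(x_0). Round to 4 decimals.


We compute the gradient at x_0 and apply the update.
f'(x) = 36*x - 33
f'(9.4068) = 36*9.4068 - 33 = 305.6448
x_1 = 9.4068 - 0.02*305.6448 = 3.2939


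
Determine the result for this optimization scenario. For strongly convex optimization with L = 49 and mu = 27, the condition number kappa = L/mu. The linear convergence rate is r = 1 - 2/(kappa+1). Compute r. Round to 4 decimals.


Step 1: Compute the condition number.
kappa = L/mu = 49/27 = 1.8148
Step 2: Compute the convergence rate.
r = 1 - 2/(kappa + 1) = 1 - 2*mu/(L + mu) = (L - mu)/(L + mu) = 22/76 = 0.2895


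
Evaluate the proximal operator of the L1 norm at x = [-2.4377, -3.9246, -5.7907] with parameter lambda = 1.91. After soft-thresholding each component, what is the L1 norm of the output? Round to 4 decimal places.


Soft-thresholding with lambda = 1.91:
prox(-2.4377) = sign(-2.4377)*max(|-2.4377| - 1.91, 0) = -0.5277
prox(-3.9246) = sign(-3.9246)*max(|-3.9246| - 1.91, 0) = -2.0146
prox(-5.7907) = sign(-5.7907)*max(|-5.7907| - 1.91, 0) = -3.8807
prox(x) = [-0.5277, -2.0146, -3.8807]
||prox(x)||_1 = 0.5277 + 2.0146 + 3.8807 = 6.423


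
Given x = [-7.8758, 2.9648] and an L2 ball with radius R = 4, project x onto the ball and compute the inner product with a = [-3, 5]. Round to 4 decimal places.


Step 1: Compute ||x|| (intermediates to 6 decimals).
||x|| = sqrt((-7.8758)^2 + 2.9648^2) = 8.415359
Step 2: Project.
Since ||x|| > R, scale = R/||x|| = 4/8.415359 = 0.475321, proj(x) = scale * x
proj(x) = [-3.743533, 1.409232]
Step 3: Dot product.
a^T * proj(x) = -3*(-3.743533) + 5*1.409232 = 18.2768


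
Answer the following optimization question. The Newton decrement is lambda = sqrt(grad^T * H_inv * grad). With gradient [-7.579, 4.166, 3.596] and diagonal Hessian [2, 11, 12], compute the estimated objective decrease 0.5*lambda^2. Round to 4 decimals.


Step 1: H is diagonal, so H^(-1) * g = [-3.7895, 0.3787, 0.2997].
Step 2: g^T H^(-1) g = sum_i g_i^2 / H_ii
  = (-7.579)^2/2 + (4.166)^2/11 + (3.596)^2/12
  = 28.7206 + 1.5778 + 1.0776 = 31.376
Step 3: Objective decrease = 0.5 * g^T H^(-1) g = 15.688


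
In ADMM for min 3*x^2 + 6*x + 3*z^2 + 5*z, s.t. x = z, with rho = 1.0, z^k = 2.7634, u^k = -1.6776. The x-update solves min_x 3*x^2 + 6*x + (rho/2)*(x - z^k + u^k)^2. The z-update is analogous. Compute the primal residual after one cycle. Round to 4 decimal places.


ADMM iteration with rho = 1.0, z^k = 2.7634, u^k = -1.6776
Step 1: x-update.
Minimize 3*x^2 + 6*x + (1.0/2)*(x - 2.7634 - 1.6776)^2
FOC: (2*3 + 1.0)*x = -6 + 1.0*(2.7634 + 1.6776)
x^{k+1} = -0.2227
Step 2: z-update.
Minimize 3*z^2 + 5*z + (1.0/2)*(-0.2227 - z - 1.6776)^2
FOC: (2*3 + 1.0)*z = -5 + 1.0*(-0.2227 - 1.6776)
z^{k+1} = -0.9858
Step 3: u-update.
u^{k+1} = -1.6776 - 0.2227 + 0.9858 = -0.9146
Step 4: Primal residual = |-0.2227 + 0.9858| = 0.763


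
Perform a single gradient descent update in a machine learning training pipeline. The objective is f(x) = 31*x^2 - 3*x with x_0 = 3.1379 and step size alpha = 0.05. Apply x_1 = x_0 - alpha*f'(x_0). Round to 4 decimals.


We compute the gradient at x_0 and apply the update.
f'(x) = 62*x - 3
f'(3.1379) = 62*3.1379 - 3 = 191.5498
x_1 = 3.1379 - 0.05*191.5498 = -6.4396


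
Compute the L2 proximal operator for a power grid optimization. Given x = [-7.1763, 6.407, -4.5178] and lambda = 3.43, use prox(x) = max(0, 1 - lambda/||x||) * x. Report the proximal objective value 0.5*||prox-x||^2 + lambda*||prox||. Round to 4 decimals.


Step 1: Compute ||x||.
||x|| = 10.6282
Step 2: Compute scaling factor.
scale = max(0, 1 - 3.43/10.6282) = 0.6773
Step 3: prox(x) = [-4.8603, 4.3393, -3.0598]
||prox(x)|| = 7.1982
Step 4: Proximal objective.
0.5*||prox-x||^2 = 5.8825
lambda*||prox|| = 24.6898
Total = 30.5724


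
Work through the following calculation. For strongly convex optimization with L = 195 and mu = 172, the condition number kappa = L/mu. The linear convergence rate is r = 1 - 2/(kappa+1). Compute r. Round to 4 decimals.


Step 1: Compute the condition number.
kappa = L/mu = 195/172 = 1.1337
Step 2: Compute the convergence rate.
r = 1 - 2/(kappa + 1) = 1 - 2*mu/(L + mu) = (L - mu)/(L + mu) = 23/367 = 0.0627


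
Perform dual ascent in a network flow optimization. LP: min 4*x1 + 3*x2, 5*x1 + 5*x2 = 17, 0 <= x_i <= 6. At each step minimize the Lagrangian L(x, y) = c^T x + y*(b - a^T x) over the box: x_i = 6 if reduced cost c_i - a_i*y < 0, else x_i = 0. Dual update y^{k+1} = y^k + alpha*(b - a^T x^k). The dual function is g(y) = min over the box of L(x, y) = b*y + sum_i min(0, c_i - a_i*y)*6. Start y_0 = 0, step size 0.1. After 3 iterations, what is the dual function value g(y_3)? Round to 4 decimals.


Dual ascent for LP: min 4*x1 + 3*x2, 5*x1 + 5*x2 = 17, 0 <= x_i <= 6
Step 1: y^k = 0.0, reduced costs: (4.0, 3.0)
  x^k = (0.0, 0.0), subgradient = b - a^T x = 17.0
  y^{k+1} = 0.0 + 0.1*17.0 = 1.7
Step 2: y^k = 1.7, reduced costs: (-4.5, -5.5)
  x^k = (6.0, 6.0), subgradient = b - a^T x = -43.0
  y^{k+1} = 1.7 + 0.1*-43.0 = -2.6
Step 3: y^k = -2.6, reduced costs: (17.0, 16.0)
  x^k = (0.0, 0.0), subgradient = b - a^T x = 17.0
  y^{k+1} = -2.6 + 0.1*17.0 = -0.9
Dual objective at y_3 = -0.9: reduced costs (8.5, 7.5), box minimizer x = (0.0, 0.0)
g(y_3) = b*y + (c1 - a1*y)*x1 + (c2 - a2*y)*x2 = 17*(-0.9) + 8.5*0.0 + 7.5*0.0 = -15.3 + 0.0 + 0.0 = -15.3


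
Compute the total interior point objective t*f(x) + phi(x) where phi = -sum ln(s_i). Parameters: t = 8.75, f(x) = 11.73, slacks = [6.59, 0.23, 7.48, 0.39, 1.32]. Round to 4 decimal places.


Step 1: Compute log-barrier.
ln values: [1.8856, -1.4697, 2.0122, -0.9416, 0.2776]
phi = -(1.8856 - 1.4697 + 2.0122 - 0.9416 + 0.2776) = -1.7641
Step 2: Compute augmented objective.
t*f(x) = 8.75*11.73 = 102.6375
Total = 102.6375 - 1.7641 = 100.8734


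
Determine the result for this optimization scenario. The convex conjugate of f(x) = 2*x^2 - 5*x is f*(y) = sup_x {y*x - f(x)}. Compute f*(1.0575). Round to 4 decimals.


f*(y) = sup_x {y*x - a*x^2 - b*x} = sup_x {(y-b)*x - a*x^2}
FOC: (y - b) - 2a*x = 0 => x* = (y - b)/(2a)
x* = (1.0575 + 5)/(2*2) = 1.5144
f*(1.0575) = (y-b)^2/(4a) = (1.0575 + 5)^2/(4*2)
= 36.6933/8 = 4.5867


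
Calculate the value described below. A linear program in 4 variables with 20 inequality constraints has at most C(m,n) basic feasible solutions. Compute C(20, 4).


Each vertex corresponds to some choice of n active constraints out of m, so the number of vertices is at most C(m, n) = m! / (n!(m-n)!).
m = 20, n = 4
Numerator: 20 * 19 * 18 * 17
Denominator: 4! = 24
C(20, 4) = 4845


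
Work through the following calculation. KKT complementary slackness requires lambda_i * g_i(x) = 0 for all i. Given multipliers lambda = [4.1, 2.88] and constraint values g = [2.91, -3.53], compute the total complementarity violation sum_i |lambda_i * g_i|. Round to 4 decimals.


KKT complementary slackness check:
lambda_1 * g_1 = 4.1 * 2.91 = 11.931
lambda_2 * g_2 = 2.88 * -3.53 = -10.1664
Total violation = 11.931 + 10.1664 = 22.0974


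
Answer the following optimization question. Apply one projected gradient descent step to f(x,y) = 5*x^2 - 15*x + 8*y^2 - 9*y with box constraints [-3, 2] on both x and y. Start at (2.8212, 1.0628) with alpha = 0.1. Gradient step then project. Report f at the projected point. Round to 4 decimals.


Step 1: Compute gradient at (2.8212, 1.0628).
grad_x = 2*5*2.8212 - 15 = 13.212
grad_y = 2*8*1.0628 - 9 = 8.0048
Step 2: Gradient step.
x_raw = 2.8212 - 0.1*13.212 = 1.5
y_raw = 1.0628 - 0.1*8.0048 = 0.2623
Step 3: Project onto [-3, 2].
x_proj = clip(1.5) = 1.5
y_proj = clip(0.2623) = 0.2623
Step 4: Evaluate f.
f(1.5, 0.2623) = -13.0604


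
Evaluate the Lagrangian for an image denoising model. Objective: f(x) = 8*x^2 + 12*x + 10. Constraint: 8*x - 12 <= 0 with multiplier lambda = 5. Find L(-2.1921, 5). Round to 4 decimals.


Step 1: Evaluate f(x).
f(-2.1921) = 8*(-2.1921)^2 + 12*(-2.1921) + 10 = 22.1372
Step 2: Evaluate g(x).
g(-2.1921) = 8*-2.1921 - 12 = -29.5368
Step 3: Compute Lagrangian.
L = 22.1372 + 5*-29.5368 = -125.5468


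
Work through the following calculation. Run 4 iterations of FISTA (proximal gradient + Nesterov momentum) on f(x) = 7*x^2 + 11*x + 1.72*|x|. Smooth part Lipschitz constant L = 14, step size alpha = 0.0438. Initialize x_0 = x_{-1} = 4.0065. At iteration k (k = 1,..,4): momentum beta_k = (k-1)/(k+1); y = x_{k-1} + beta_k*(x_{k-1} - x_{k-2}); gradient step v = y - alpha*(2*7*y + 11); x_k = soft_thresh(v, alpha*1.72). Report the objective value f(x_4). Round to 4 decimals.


FISTA on f(x) = 7*x^2 + 11*x + 1.72*|x|
L = 14, alpha = 0.0438
Iteration 1: beta = 0.0, y = 4.0065 + 0.0*(4.0065 - 4.0065) = 4.0065
  grad(y) = 67.091, v = y - alpha*grad = 1.0679
  prox(v) = soft_thresh(1.0679, 0.0753) = 0.9926
Iteration 2: beta = 0.3333, y = 0.9926 + 0.3333*(0.9926 - 4.0065) = -0.0121
  grad(y) = 10.8311, v = y - alpha*grad = -0.4865
  prox(v) = soft_thresh(-0.4865, 0.0753) = -0.4111
Iteration 3: beta = 0.5, y = -0.4111 + 0.5*(-0.4111 - 0.9926) = -1.113
  grad(y) = -4.5818, v = y - alpha*grad = -0.9123
  prox(v) = soft_thresh(-0.9123, 0.0753) = -0.837
Iteration 4: beta = 0.6, y = -0.837 + 0.6*(-0.837 + 0.4111) = -1.0925
  grad(y) = -4.2946, v = y - alpha*grad = -0.9044
  prox(v) = soft_thresh(-0.9044, 0.0753) = -0.829
f(x_4) = 7*(-0.829)^2 + 11*(-0.829) + 1.72*|-0.829| = -2.8824


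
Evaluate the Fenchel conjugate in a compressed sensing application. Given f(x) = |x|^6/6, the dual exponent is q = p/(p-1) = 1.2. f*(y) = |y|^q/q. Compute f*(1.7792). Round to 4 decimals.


The conjugate exponent q satisfies 1/p + 1/q = 1.
p = 6, so q = 6/(6 - 1) = 1.2
|y|^q = 1.7792^1.2 = 1.9965
f*(1.7792) = 1.9965 / 1.2 = 1.6638


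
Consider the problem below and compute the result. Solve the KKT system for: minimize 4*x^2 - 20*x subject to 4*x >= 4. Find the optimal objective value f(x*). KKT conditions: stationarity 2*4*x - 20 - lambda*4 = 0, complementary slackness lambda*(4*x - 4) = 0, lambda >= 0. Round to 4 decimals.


Step 1: Try lambda = 0 (constraint inactive).
Stationarity: 2*4*x - 20 = 0
x* = 20/(2*4) = 2.5
Check constraint: 4*2.5 = 10.0 >= 4 -- satisfied.
Step 2: Compute optimal value.
f(x*) = 4*2.5^2 - 20*2.5 = -25.0


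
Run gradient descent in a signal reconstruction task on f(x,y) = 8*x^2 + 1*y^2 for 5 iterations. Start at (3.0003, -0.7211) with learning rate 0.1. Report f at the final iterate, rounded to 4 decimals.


Gradient descent on f(x,y) = 8*x^2 + 1*y^2.
Starting point: (3.0003, -0.7211), alpha = 0.1
Step 1: grad_x = 2*8*3.0003 = 48.0048, grad_y = 2*1*-0.7211 = -1.4422
  x_1 = 3.0003 - 0.1*48.0048 = -1.8002
  y_1 = -0.7211 - 0.1*-1.4422 = -0.5769
Step 2: grad_x = 2*8*-1.8002 = -28.8029, grad_y = 2*1*-0.5769 = -1.1538
  x_2 = -1.8002 - 0.1*-28.8029 = 1.0801
  y_2 = -0.5769 - 0.1*-1.1538 = -0.4615
Step 3: grad_x = 2*8*1.0801 = 17.2817, grad_y = 2*1*-0.4615 = -0.923
  x_3 = 1.0801 - 0.1*17.2817 = -0.6481
  y_3 = -0.4615 - 0.1*-0.923 = -0.3692
Step 4: grad_x = 2*8*-0.6481 = -10.369, grad_y = 2*1*-0.3692 = -0.7384
  x_4 = -0.6481 - 0.1*-10.369 = 0.3888
  y_4 = -0.3692 - 0.1*-0.7384 = -0.2954
Step 5: grad_x = 2*8*0.3888 = 6.2214, grad_y = 2*1*-0.2954 = -0.5907
  x_5 = 0.3888 - 0.1*6.2214 = -0.2333
  y_5 = -0.2954 - 0.1*-0.5907 = -0.2363
f(-0.2333, -0.2363) = 8*(-0.2333)^2 + 1*(-0.2363)^2 = 0.4913


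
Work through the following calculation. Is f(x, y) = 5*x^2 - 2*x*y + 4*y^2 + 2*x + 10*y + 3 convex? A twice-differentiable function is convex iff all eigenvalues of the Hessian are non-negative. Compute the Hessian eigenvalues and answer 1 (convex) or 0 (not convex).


The Hessian of f(x,y) = 5*x^2 - 2*x*y + 4*y^2 + 2*x + 10*y + 3 is:
H = [[10, -2], [-2, 8]]
Trace = 10 + 8 = 18
Determinant = 10*8 - (-2)^2 = 76
Discriminant = (18)^2 - 4*76 = 20.0
Eigenvalues: lambda_1 = 6.7639, lambda_2 = 11.2361
The function is convex.

1


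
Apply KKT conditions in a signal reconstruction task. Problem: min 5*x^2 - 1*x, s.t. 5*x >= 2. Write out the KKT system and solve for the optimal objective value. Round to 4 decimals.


Step 1: Try lambda = 0 (constraint inactive).
x_unc = 1/(2*5) = 0.1
Check: 5*0.1 = 0.5 < 2 -- violated!
Step 2: Constraint must be active: 5*x = 2
x* = 2/5 = 0.4
lambda = (2*5*0.4 - 1)/5 = 0.6
Step 3: Compute optimal value.
f(x*) = 5*0.4^2 - 1*0.4 = 0.4


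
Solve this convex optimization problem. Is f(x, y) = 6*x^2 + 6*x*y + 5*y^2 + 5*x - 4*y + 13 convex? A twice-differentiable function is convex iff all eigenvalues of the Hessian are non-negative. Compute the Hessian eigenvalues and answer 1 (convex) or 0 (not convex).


The Hessian of f(x,y) = 6*x^2 + 6*x*y + 5*y^2 + 5*x - 4*y + 13 is:
H = [[12, 6], [6, 10]]
Trace = 12 + 10 = 22
Determinant = 12*10 - (6)^2 = 84
Discriminant = (22)^2 - 4*84 = 148.0
Eigenvalues: lambda_1 = 4.9172, lambda_2 = 17.0828
The function is convex.

1


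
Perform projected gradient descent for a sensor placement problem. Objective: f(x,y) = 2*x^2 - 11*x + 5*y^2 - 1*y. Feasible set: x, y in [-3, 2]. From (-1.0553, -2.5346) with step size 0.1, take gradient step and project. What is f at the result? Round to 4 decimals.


Step 1: Compute gradient at (-1.0553, -2.5346).
grad_x = 2*2*-1.0553 - 11 = -15.2212
grad_y = 2*5*-2.5346 - 1 = -26.346
Step 2: Gradient step.
x_raw = -1.0553 - 0.1*-15.2212 = 0.4668
y_raw = -2.5346 - 0.1*-26.346 = 0.1
Step 3: Project onto [-3, 2].
x_proj = clip(0.4668) = 0.4668
y_proj = clip(0.1) = 0.1
Step 4: Evaluate f.
f(0.4668, 0.1) = -4.7492


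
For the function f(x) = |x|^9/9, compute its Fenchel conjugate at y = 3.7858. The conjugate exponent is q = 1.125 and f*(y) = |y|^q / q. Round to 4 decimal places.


The conjugate exponent q satisfies 1/p + 1/q = 1.
p = 9, so q = 9/(9 - 1) = 1.125
|y|^q = 3.7858^1.125 = 4.4712
f*(3.7858) = 4.4712 / 1.125 = 3.9744


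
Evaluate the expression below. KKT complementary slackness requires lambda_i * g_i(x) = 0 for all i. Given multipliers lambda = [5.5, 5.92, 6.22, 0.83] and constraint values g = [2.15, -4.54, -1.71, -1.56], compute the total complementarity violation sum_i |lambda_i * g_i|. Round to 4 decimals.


KKT complementary slackness check:
lambda_1 * g_1 = 5.5 * 2.15 = 11.825
lambda_2 * g_2 = 5.92 * -4.54 = -26.8768
lambda_3 * g_3 = 6.22 * -1.71 = -10.6362
lambda_4 * g_4 = 0.83 * -1.56 = -1.2948
Total violation = 11.825 + 26.8768 + 10.6362 + 1.2948 = 50.6328


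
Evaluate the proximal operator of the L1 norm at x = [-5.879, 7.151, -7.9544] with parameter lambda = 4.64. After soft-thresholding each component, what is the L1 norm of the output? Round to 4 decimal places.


Soft-thresholding with lambda = 4.64:
prox(-5.879) = sign(-5.879)*max(|-5.879| - 4.64, 0) = -1.239
prox(7.151) = sign(7.151)*max(|7.151| - 4.64, 0) = 2.511
prox(-7.9544) = sign(-7.9544)*max(|-7.9544| - 4.64, 0) = -3.3144
prox(x) = [-1.239, 2.511, -3.3144]
||prox(x)||_1 = 1.239 + 2.511 + 3.3144 = 7.0644


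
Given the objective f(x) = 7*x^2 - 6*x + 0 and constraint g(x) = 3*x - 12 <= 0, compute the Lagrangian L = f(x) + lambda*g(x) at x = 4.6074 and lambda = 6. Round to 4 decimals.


Step 1: Evaluate f(x).
f(4.6074) = 7*4.6074^2 - 6*4.6074 + 0 = 120.9525
Step 2: Evaluate g(x).
g(4.6074) = 3*4.6074 - 12 = 1.8222
Step 3: Compute Lagrangian.
L = 120.9525 + 6*1.8222 = 131.8857


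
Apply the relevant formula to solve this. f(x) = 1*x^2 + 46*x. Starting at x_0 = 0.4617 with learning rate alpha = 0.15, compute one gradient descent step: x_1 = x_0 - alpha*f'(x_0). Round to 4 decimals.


We compute the gradient at x_0 and apply the update.
f'(x) = 2*x + 46
f'(0.4617) = 2*0.4617 + 46 = 46.9234
x_1 = 0.4617 - 0.15*46.9234 = -6.5768


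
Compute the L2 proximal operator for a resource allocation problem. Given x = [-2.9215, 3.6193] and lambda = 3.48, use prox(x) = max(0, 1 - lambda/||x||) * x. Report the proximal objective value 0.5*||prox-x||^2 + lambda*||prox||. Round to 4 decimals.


Step 1: Compute ||x||.
||x|| = 4.6513
Step 2: Compute scaling factor.
scale = max(0, 1 - 3.48/4.6513) = 0.2518
Step 3: prox(x) = [-0.7357, 0.9114]
||prox(x)|| = 1.1713
Step 4: Proximal objective.
0.5*||prox-x||^2 = 6.0552
lambda*||prox|| = 4.0761
Total = 10.1313


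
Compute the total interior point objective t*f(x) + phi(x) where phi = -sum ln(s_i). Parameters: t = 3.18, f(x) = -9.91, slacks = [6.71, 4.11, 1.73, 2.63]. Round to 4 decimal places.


Step 1: Compute log-barrier.
ln values: [1.9036, 1.4134, 0.5481, 0.967]
phi = -(1.9036 + 1.4134 + 0.5481 + 0.967) = -4.8321
Step 2: Compute augmented objective.
t*f(x) = 3.18*-9.91 = -31.5138
Total = -31.5138 - 4.8321 = -36.3459


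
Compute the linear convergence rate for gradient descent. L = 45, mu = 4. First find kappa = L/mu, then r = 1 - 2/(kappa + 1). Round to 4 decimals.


Step 1: Compute the condition number.
kappa = L/mu = 45/4 = 11.25
Step 2: Compute the convergence rate.
r = 1 - 2/(kappa + 1) = 1 - 2*mu/(L + mu) = (L - mu)/(L + mu) = 41/49 = 0.8367


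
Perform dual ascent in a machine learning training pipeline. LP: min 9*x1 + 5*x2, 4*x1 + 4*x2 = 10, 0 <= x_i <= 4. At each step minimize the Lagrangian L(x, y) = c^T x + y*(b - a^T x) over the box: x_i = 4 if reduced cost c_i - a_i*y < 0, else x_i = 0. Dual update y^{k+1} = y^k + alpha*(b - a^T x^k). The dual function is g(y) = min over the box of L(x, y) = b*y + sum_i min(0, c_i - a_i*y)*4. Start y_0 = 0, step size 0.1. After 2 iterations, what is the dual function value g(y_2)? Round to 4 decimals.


Dual ascent for LP: min 9*x1 + 5*x2, 4*x1 + 4*x2 = 10, 0 <= x_i <= 4
Step 1: y^k = 0.0, reduced costs: (9.0, 5.0)
  x^k = (0.0, 0.0), subgradient = b - a^T x = 10.0
  y^{k+1} = 0.0 + 0.1*10.0 = 1.0
Step 2: y^k = 1.0, reduced costs: (5.0, 1.0)
  x^k = (0.0, 0.0), subgradient = b - a^T x = 10.0
  y^{k+1} = 1.0 + 0.1*10.0 = 2.0
Dual objective at y_2 = 2.0: reduced costs (1.0, -3.0), box minimizer x = (0.0, 4.0)
g(y_2) = b*y + (c1 - a1*y)*x1 + (c2 - a2*y)*x2 = 10*2.0 + 1.0*0.0 + (-3.0)*4.0 = 20.0 + 0.0 - 12.0 = 8.0


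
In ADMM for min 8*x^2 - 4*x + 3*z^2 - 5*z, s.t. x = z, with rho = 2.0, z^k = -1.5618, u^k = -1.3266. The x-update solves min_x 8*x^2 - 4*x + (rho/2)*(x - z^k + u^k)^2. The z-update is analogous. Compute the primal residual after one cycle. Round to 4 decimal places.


ADMM iteration with rho = 2.0, z^k = -1.5618, u^k = -1.3266
Step 1: x-update.
Minimize 8*x^2 - 4*x + (2.0/2)*(x + 1.5618 - 1.3266)^2
FOC: (2*8 + 2.0)*x = 4 + 2.0*(-1.5618 + 1.3266)
x^{k+1} = 0.1961
Step 2: z-update.
Minimize 3*z^2 - 5*z + (2.0/2)*(0.1961 - z - 1.3266)^2
FOC: (2*3 + 2.0)*z = 5 + 2.0*(0.1961 - 1.3266)
z^{k+1} = 0.3424
Step 3: u-update.
u^{k+1} = -1.3266 + 0.1961 - 0.3424 = -1.4729
Step 4: Primal residual = |0.1961 - 0.3424| = 0.1463


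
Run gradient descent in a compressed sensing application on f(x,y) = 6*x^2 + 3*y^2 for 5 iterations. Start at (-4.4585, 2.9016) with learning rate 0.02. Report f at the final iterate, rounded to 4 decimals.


Gradient descent on f(x,y) = 6*x^2 + 3*y^2.
Starting point: (-4.4585, 2.9016), alpha = 0.02
Step 1: grad_x = 2*6*-4.4585 = -53.502, grad_y = 2*3*2.9016 = 17.4096
  x_1 = -4.4585 - 0.02*-53.502 = -3.3885
  y_1 = 2.9016 - 0.02*17.4096 = 2.5534
Step 2: grad_x = 2*6*-3.3885 = -40.6615, grad_y = 2*3*2.5534 = 15.3204
  x_2 = -3.3885 - 0.02*-40.6615 = -2.5752
  y_2 = 2.5534 - 0.02*15.3204 = 2.247
Step 3: grad_x = 2*6*-2.5752 = -30.9028, grad_y = 2*3*2.247 = 13.482
  x_3 = -2.5752 - 0.02*-30.9028 = -1.9572
  y_3 = 2.247 - 0.02*13.482 = 1.9774
Step 4: grad_x = 2*6*-1.9572 = -23.4861, grad_y = 2*3*1.9774 = 11.8642
  x_4 = -1.9572 - 0.02*-23.4861 = -1.4875
  y_4 = 1.9774 - 0.02*11.8642 = 1.7401
Step 5: grad_x = 2*6*-1.4875 = -17.8494, grad_y = 2*3*1.7401 = 10.4405
  x_5 = -1.4875 - 0.02*-17.8494 = -1.1305
  y_5 = 1.7401 - 0.02*10.4405 = 1.5313
f(-1.1305, 1.5313) = 6*(-1.1305)^2 + 3*1.5313^2 = 14.702


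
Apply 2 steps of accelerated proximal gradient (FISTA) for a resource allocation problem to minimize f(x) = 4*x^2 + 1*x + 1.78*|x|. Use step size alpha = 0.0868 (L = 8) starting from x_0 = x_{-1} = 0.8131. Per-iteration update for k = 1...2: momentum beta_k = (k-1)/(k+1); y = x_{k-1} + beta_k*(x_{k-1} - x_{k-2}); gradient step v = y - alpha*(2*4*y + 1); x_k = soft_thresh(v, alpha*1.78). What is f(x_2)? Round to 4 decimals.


FISTA on f(x) = 4*x^2 + 1*x + 1.78*|x|
L = 8, alpha = 0.0868
Iteration 1: beta = 0.0, y = 0.8131 + 0.0*(0.8131 - 0.8131) = 0.8131
  grad(y) = 7.5048, v = y - alpha*grad = 0.1617
  prox(v) = soft_thresh(0.1617, 0.1545) = 0.0072
Iteration 2: beta = 0.3333, y = 0.0072 + 0.3333*(0.0072 - 0.8131) = -0.2615
  grad(y) = -1.0917, v = y - alpha*grad = -0.1667
  prox(v) = soft_thresh(-0.1667, 0.1545) = -0.0122
f(x_2) = 4*(-0.0122)^2 + 1*(-0.0122) + 1.78*|-0.0122| = 0.0101


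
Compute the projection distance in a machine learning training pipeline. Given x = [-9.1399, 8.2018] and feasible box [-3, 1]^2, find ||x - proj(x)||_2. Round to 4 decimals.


Project each component onto [-3, 1].
clip(-9.1399) = -3.0, clip(8.2018) = 1.0
Projection = [-3.0, 1.0]
Squared diffs: [37.6984, 51.8659]
Distance = sqrt(89.5643) = 9.4638


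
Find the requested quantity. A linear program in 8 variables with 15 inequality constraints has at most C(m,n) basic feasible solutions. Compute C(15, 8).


Each vertex corresponds to some choice of n active constraints out of m, so the number of vertices is at most C(m, n) = m! / (n!(m-n)!).
m = 15, n = 8
Numerator: 15 * 14 * 13 * 12 * 11 * 10 * 9 * 8
Denominator: 8! = 40320
C(15, 8) = 6435


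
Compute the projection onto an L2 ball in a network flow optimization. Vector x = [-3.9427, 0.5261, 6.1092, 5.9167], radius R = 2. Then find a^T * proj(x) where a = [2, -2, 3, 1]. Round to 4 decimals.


Step 1: Compute ||x|| (intermediates to 6 decimals).
||x|| = sqrt((-3.9427)^2 + 0.5261^2 + 6.1092^2 + 5.9167^2) = 9.388894
Step 2: Project.
Since ||x|| > R, scale = R/||x|| = 2/9.388894 = 0.213018, proj(x) = scale * x
proj(x) = [-0.839866, 0.112069, 1.30137, 1.260364]
Step 3: Dot product.
a^T * proj(x) = 2*(-0.839866) - 2*0.112069 + 3*1.30137 + 1*1.260364 = 3.2606


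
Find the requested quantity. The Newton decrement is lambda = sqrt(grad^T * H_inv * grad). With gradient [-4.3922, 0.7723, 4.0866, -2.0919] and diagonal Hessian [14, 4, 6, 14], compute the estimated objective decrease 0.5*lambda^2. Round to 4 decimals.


Step 1: H is diagonal, so H^(-1) * g = [-0.3137, 0.1931, 0.6811, -0.1494].
Step 2: g^T H^(-1) g = sum_i g_i^2 / H_ii
  = (-4.3922)^2/14 + (0.7723)^2/4 + (4.0866)^2/6 + (-2.0919)^2/14
  = 1.378 + 0.1491 + 2.7834 + 0.3126 = 4.623
Step 3: Objective decrease = 0.5 * g^T H^(-1) g = 2.3115


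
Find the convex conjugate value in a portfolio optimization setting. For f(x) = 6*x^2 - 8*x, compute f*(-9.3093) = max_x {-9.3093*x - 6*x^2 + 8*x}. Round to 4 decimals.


f*(y) = sup_x {y*x - a*x^2 - b*x} = sup_x {(y-b)*x - a*x^2}
FOC: (y - b) - 2a*x = 0 => x* = (y - b)/(2a)
x* = (-9.3093 + 8)/(2*6) = -0.1091
f*(-9.3093) = (y-b)^2/(4a) = (-9.3093 + 8)^2/(4*6)
= 1.7143/24 = 0.0714


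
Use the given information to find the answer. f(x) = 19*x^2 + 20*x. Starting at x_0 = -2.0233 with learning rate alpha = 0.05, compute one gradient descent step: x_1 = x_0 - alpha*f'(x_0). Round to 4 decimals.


We compute the gradient at x_0 and apply the update.
f'(x) = 38*x + 20
f'(-2.0233) = 38*-2.0233 + 20 = -56.8854
x_1 = -2.0233 - 0.05*-56.8854 = 0.821


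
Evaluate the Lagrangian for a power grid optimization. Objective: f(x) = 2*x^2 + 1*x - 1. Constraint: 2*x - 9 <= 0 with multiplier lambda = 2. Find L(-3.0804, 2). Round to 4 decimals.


Step 1: Evaluate f(x).
f(-3.0804) = 2*(-3.0804)^2 + 1*(-3.0804) - 1 = 14.8973
Step 2: Evaluate g(x).
g(-3.0804) = 2*-3.0804 - 9 = -15.1608
Step 3: Compute Lagrangian.
L = 14.8973 + 2*-15.1608 = -15.4243


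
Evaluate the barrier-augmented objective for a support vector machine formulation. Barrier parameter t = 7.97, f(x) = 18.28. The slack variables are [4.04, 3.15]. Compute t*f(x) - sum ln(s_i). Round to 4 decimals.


Step 1: Compute log-barrier.
ln values: [1.3962, 1.1474]
phi = -(1.3962 + 1.1474) = -2.5436
Step 2: Compute augmented objective.
t*f(x) = 7.97*18.28 = 145.6916
Total = 145.6916 - 2.5436 = 143.148


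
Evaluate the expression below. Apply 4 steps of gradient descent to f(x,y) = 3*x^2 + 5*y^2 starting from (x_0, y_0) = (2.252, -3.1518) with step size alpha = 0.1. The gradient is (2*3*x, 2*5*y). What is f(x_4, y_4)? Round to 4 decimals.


Gradient descent on f(x,y) = 3*x^2 + 5*y^2.
Starting point: (2.252, -3.1518), alpha = 0.1
Step 1: grad_x = 2*3*2.252 = 13.512, grad_y = 2*5*-3.1518 = -31.518
  x_1 = 2.252 - 0.1*13.512 = 0.9008
  y_1 = -3.1518 - 0.1*-31.518 = 0.0
Step 2: grad_x = 2*3*0.9008 = 5.4048, grad_y = 2*5*0.0 = 0.0
  x_2 = 0.9008 - 0.1*5.4048 = 0.3603
  y_2 = 0.0 - 0.1*0.0 = 0.0
Step 3: grad_x = 2*3*0.3603 = 2.1619, grad_y = 2*5*0.0 = 0.0
  x_3 = 0.3603 - 0.1*2.1619 = 0.1441
  y_3 = 0.0 - 0.1*0.0 = 0.0
Step 4: grad_x = 2*3*0.1441 = 0.8648, grad_y = 2*5*0.0 = 0.0
  x_4 = 0.1441 - 0.1*0.8648 = 0.0577
  y_4 = 0.0 - 0.1*0.0 = 0.0
f(0.0577, 0.0) = 3*0.0577^2 + 5*0.0^2 = 0.01


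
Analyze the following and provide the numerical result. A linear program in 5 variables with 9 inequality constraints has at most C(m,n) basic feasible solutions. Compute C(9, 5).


Each vertex corresponds to some choice of n active constraints out of m, so the number of vertices is at most C(m, n) = m! / (n!(m-n)!).
m = 9, n = 5
Numerator: 9 * 8 * 7 * 6 * 5
Denominator: 5! = 120
C(9, 5) = 126


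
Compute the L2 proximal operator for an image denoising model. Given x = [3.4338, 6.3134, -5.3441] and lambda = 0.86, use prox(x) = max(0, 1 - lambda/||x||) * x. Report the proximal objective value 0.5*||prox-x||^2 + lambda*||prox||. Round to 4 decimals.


Step 1: Compute ||x||.
||x|| = 8.956
Step 2: Compute scaling factor.
scale = max(0, 1 - 0.86/8.956) = 0.904
Step 3: prox(x) = [3.1041, 5.7072, -4.8309]
||prox(x)|| = 8.096
Step 4: Proximal objective.
0.5*||prox-x||^2 = 0.3698
lambda*||prox|| = 6.9626
Total = 7.3323


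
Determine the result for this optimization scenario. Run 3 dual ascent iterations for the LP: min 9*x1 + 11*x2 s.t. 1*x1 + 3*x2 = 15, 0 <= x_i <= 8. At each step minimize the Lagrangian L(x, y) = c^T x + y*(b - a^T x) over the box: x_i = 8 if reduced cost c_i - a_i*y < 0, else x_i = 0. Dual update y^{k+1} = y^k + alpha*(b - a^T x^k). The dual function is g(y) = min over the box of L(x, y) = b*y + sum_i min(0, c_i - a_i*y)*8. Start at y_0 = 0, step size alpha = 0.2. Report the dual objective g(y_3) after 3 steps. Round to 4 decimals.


Dual ascent for LP: min 9*x1 + 11*x2, 1*x1 + 3*x2 = 15, 0 <= x_i <= 8
Step 1: y^k = 0.0, reduced costs: (9.0, 11.0)
  x^k = (0.0, 0.0), subgradient = b - a^T x = 15.0
  y^{k+1} = 0.0 + 0.2*15.0 = 3.0
Step 2: y^k = 3.0, reduced costs: (6.0, 2.0)
  x^k = (0.0, 0.0), subgradient = b - a^T x = 15.0
  y^{k+1} = 3.0 + 0.2*15.0 = 6.0
Step 3: y^k = 6.0, reduced costs: (3.0, -7.0)
  x^k = (0.0, 8.0), subgradient = b - a^T x = -9.0
  y^{k+1} = 6.0 + 0.2*-9.0 = 4.2
Dual objective at y_3 = 4.2: reduced costs (4.8, -1.6), box minimizer x = (0.0, 8.0)
g(y_3) = b*y + (c1 - a1*y)*x1 + (c2 - a2*y)*x2 = 15*4.2 + 4.8*0.0 + (-1.6)*8.0 = 63.0 + 0.0 - 12.8 = 50.2


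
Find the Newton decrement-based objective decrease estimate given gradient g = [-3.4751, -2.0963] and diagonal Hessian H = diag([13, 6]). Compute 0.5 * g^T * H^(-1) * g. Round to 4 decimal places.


Step 1: H is diagonal, so H^(-1) * g = [-0.2673, -0.3494].
Step 2: g^T H^(-1) g = sum_i g_i^2 / H_ii
  = (-3.4751)^2/13 + (-2.0963)^2/6
  = 0.9289 + 0.7324 = 1.6614
Step 3: Objective decrease = 0.5 * g^T H^(-1) g = 0.8307


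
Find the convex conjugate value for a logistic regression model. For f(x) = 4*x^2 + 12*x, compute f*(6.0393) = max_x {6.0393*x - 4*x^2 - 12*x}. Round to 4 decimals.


f*(y) = sup_x {y*x - a*x^2 - b*x} = sup_x {(y-b)*x - a*x^2}
FOC: (y - b) - 2a*x = 0 => x* = (y - b)/(2a)
x* = (6.0393 - 12)/(2*4) = -0.7451
f*(6.0393) = (y-b)^2/(4a) = (6.0393 - 12)^2/(4*4)
= 35.5299/16 = 2.2206


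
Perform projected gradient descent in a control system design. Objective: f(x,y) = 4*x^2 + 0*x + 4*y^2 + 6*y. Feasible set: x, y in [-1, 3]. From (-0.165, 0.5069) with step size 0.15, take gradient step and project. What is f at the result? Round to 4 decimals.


Step 1: Compute gradient at (-0.165, 0.5069).
grad_x = 2*4*-0.165 + 0 = -1.32
grad_y = 2*4*0.5069 + 6 = 10.0552
Step 2: Gradient step.
x_raw = -0.165 - 0.15*-1.32 = 0.033
y_raw = 0.5069 - 0.15*10.0552 = -1.0014
Step 3: Project onto [-1, 3].
x_proj = clip(0.033) = 0.033
y_proj = clip(-1.0014) = -1.0
Step 4: Evaluate f.
f(0.033, -1.0) = -1.9956


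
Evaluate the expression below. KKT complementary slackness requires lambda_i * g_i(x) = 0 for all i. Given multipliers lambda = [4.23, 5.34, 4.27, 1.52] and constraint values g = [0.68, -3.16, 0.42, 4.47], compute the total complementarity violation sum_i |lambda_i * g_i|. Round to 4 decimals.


KKT complementary slackness check:
lambda_1 * g_1 = 4.23 * 0.68 = 2.8764
lambda_2 * g_2 = 5.34 * -3.16 = -16.8744
lambda_3 * g_3 = 4.27 * 0.42 = 1.7934
lambda_4 * g_4 = 1.52 * 4.47 = 6.7944
Total violation = 2.8764 + 16.8744 + 1.7934 + 6.7944 = 28.3386


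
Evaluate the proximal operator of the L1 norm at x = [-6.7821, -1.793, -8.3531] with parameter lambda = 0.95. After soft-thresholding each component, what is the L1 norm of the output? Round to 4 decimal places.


Soft-thresholding with lambda = 0.95:
prox(-6.7821) = sign(-6.7821)*max(|-6.7821| - 0.95, 0) = -5.8321
prox(-1.793) = sign(-1.793)*max(|-1.793| - 0.95, 0) = -0.843
prox(-8.3531) = sign(-8.3531)*max(|-8.3531| - 0.95, 0) = -7.4031
prox(x) = [-5.8321, -0.843, -7.4031]
||prox(x)||_1 = 5.8321 + 0.843 + 7.4031 = 14.0782


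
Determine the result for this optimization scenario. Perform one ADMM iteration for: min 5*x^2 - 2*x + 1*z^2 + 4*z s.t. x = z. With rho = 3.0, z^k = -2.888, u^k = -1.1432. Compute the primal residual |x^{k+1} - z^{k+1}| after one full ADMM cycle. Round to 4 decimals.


ADMM iteration with rho = 3.0, z^k = -2.888, u^k = -1.1432
Step 1: x-update.
Minimize 5*x^2 - 2*x + (3.0/2)*(x + 2.888 - 1.1432)^2
FOC: (2*5 + 3.0)*x = 2 + 3.0*(-2.888 + 1.1432)
x^{k+1} = -0.2488
Step 2: z-update.
Minimize 1*z^2 + 4*z + (3.0/2)*(-0.2488 - z - 1.1432)^2
FOC: (2*1 + 3.0)*z = -4 + 3.0*(-0.2488 - 1.1432)
z^{k+1} = -1.6352
Step 3: u-update.
u^{k+1} = -1.1432 - 0.2488 + 1.6352 = 0.2432
Step 4: Primal residual = |-0.2488 + 1.6352| = 1.3864


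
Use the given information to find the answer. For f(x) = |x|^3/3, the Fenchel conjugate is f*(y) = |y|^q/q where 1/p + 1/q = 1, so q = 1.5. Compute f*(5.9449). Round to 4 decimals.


The conjugate exponent q satisfies 1/p + 1/q = 1.
p = 3, so q = 3/(3 - 1) = 1.5
|y|^q = 5.9449^1.5 = 14.495
f*(5.9449) = 14.495 / 1.5 = 9.6633


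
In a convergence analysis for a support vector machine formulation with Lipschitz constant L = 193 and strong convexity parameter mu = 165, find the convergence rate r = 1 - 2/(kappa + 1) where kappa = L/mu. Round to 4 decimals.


Step 1: Compute the condition number.
kappa = L/mu = 193/165 = 1.1697
Step 2: Compute the convergence rate.
r = 1 - 2/(kappa + 1) = 1 - 2*mu/(L + mu) = (L - mu)/(L + mu) = 28/358 = 0.0782


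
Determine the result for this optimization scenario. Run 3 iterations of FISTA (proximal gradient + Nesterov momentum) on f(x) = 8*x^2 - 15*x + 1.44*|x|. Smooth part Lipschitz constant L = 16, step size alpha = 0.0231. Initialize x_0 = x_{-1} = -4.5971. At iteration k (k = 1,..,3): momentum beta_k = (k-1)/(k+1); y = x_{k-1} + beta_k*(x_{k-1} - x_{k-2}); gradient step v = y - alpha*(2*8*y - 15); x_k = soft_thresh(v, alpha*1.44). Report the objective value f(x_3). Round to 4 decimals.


FISTA on f(x) = 8*x^2 - 15*x + 1.44*|x|
L = 16, alpha = 0.0231
Iteration 1: beta = 0.0, y = -4.5971 + 0.0*(-4.5971 + 4.5971) = -4.5971
  grad(y) = -88.5536, v = y - alpha*grad = -2.5515
  prox(v) = soft_thresh(-2.5515, 0.0333) = -2.5182
Iteration 2: beta = 0.3333, y = -2.5182 + 0.3333*(-2.5182 + 4.5971) = -1.8253
  grad(y) = -44.2048, v = y - alpha*grad = -0.8042
  prox(v) = soft_thresh(-0.8042, 0.0333) = -0.7709
Iteration 3: beta = 0.5, y = -0.7709 + 0.5*(-0.7709 + 2.5182) = 0.1028
  grad(y) = -13.3557, v = y - alpha*grad = 0.4113
  prox(v) = soft_thresh(0.4113, 0.0333) = 0.378
f(x_3) = 8*0.378^2 - 15*0.378 + 1.44*|0.378| = -3.9828


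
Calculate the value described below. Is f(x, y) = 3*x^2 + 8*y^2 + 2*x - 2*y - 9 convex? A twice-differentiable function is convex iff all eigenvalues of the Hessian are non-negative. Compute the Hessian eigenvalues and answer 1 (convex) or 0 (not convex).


The Hessian of f(x,y) = 3*x^2 + 8*y^2 + 2*x - 2*y - 9 is:
H = [[6, 0], [0, 16]]
Trace = 6 + 16 = 22
Determinant = 6*16 - (0)^2 = 96
Discriminant = (22)^2 - 4*96 = 100.0
Eigenvalues: lambda_1 = 6.0, lambda_2 = 16.0
The function is convex.

1
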